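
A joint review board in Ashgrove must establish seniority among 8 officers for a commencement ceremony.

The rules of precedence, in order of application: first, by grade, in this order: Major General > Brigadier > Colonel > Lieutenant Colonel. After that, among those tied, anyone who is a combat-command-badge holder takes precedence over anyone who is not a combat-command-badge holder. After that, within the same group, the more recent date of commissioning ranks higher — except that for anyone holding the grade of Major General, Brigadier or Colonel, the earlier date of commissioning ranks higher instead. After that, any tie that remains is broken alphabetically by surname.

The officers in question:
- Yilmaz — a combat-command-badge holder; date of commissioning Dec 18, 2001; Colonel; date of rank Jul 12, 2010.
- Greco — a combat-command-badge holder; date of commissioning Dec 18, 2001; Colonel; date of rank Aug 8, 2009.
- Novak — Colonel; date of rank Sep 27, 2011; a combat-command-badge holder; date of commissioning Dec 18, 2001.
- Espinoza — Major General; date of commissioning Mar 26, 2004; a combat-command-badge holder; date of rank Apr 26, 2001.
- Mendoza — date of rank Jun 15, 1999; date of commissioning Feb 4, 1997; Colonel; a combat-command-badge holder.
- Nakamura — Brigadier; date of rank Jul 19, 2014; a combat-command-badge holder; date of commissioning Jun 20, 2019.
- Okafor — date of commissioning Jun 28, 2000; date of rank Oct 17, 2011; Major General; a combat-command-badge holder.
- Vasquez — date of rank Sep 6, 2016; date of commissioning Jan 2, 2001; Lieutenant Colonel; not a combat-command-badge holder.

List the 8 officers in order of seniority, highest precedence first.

Okafor, Espinoza, Nakamura, Mendoza, Greco, Novak, Yilmaz, Vasquez

By grade: Okafor and Espinoza (Major General); then Nakamura (Brigadier); then Mendoza, Greco, Novak and Yilmaz (Colonel); then Vasquez (Lieutenant Colonel).
Okafor and Espinoza are each a combat-command-badge holder, so the next rule applies.
Among Okafor and Espinoza, by date of commissioning (earlier first) (reversed rule for this group): Okafor (Jun 28, 2000) before Espinoza (Mar 26, 2004).
Mendoza, Greco, Novak and Yilmaz are each a combat-command-badge holder, so the next rule applies.
Among Mendoza, Greco, Novak and Yilmaz, by date of commissioning (earlier first) (reversed rule for this group): Mendoza (Feb 4, 1997) before Greco, Novak and Yilmaz (Dec 18, 2001).
Among Greco, Novak and Yilmaz, alphabetically by surname: Greco before Novak before Yilmaz.
Full order: Okafor, Espinoza, Nakamura, Mendoza, Greco, Novak, Yilmaz, Vasquez.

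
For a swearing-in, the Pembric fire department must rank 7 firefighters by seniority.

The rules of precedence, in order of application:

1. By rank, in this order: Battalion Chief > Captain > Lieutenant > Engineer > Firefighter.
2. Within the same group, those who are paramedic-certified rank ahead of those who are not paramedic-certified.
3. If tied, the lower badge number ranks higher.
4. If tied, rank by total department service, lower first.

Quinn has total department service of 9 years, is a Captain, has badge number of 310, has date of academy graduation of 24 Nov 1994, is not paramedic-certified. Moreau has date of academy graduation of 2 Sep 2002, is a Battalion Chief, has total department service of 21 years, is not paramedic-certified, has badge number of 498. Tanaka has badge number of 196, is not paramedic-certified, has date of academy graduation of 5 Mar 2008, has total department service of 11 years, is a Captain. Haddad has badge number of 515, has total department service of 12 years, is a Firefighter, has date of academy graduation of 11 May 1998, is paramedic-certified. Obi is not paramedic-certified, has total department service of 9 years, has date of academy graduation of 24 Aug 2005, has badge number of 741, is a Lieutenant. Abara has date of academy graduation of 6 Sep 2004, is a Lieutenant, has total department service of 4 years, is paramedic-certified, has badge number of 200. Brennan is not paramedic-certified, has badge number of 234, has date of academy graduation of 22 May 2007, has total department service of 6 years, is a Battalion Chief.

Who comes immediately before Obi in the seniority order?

By rank: Brennan and Moreau (Battalion Chief); then Tanaka and Quinn (Captain); then Abara and Obi (Lieutenant); then Haddad (Firefighter).
Brennan and Moreau are each not paramedic-certified, so the next rule applies.
Among Brennan and Moreau, by badge number (lower first): Brennan (234) before Moreau (498).
Tanaka and Quinn are each not paramedic-certified, so the next rule applies.
Among Tanaka and Quinn, by badge number (lower first): Tanaka (196) before Quinn (310).
Among Abara and Obi, paramedic-certified before not paramedic-certified: Abara (paramedic-certified) before Obi (not paramedic-certified).
Order: Brennan, Moreau, Tanaka, Quinn, Abara, Obi, Haddad.

Abara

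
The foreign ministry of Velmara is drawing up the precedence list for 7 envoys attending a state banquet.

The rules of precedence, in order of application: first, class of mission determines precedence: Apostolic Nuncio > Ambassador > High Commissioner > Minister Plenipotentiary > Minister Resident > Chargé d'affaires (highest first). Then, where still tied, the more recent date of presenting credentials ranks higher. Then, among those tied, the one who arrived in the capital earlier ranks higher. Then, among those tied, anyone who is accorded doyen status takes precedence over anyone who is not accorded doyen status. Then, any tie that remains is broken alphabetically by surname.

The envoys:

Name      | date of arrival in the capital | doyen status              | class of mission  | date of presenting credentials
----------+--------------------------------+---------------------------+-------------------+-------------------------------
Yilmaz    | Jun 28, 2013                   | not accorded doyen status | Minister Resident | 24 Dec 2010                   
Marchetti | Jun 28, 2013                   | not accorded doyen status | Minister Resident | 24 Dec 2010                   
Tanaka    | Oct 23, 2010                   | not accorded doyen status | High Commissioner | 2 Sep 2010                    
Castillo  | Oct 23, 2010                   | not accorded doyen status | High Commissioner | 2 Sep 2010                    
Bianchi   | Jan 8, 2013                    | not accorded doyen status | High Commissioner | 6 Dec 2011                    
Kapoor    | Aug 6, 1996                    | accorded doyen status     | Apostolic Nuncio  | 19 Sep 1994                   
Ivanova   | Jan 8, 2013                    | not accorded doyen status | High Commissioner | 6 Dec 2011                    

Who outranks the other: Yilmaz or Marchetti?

By class of mission: Kapoor (Apostolic Nuncio); then Bianchi, Ivanova, Castillo and Tanaka (High Commissioner); then Marchetti and Yilmaz (Minister Resident).
Among Bianchi, Ivanova, Castillo and Tanaka, by date of presenting credentials (later first): Bianchi and Ivanova (6 Dec 2011) before Castillo and Tanaka (2 Sep 2010).
Bianchi and Ivanova both have date of arrival in the capital Jan 8, 2013, so the next rule applies.
Bianchi and Ivanova are each not accorded doyen status, so the next rule applies.
Among Bianchi and Ivanova, alphabetically by surname: Bianchi before Ivanova.
Castillo and Tanaka both have date of arrival in the capital Oct 23, 2010, so the next rule applies.
Castillo and Tanaka are each not accorded doyen status, so the next rule applies.
Among Castillo and Tanaka, alphabetically by surname: Castillo before Tanaka.
Marchetti and Yilmaz both have date of presenting credentials 24 Dec 2010, so the next rule applies.
Marchetti and Yilmaz both have date of arrival in the capital Jun 28, 2013, so the next rule applies.
Marchetti and Yilmaz are each not accorded doyen status, so the next rule applies.
Among Marchetti and Yilmaz, alphabetically by surname: Marchetti before Yilmaz.
So Marchetti takes precedence.

Marchetti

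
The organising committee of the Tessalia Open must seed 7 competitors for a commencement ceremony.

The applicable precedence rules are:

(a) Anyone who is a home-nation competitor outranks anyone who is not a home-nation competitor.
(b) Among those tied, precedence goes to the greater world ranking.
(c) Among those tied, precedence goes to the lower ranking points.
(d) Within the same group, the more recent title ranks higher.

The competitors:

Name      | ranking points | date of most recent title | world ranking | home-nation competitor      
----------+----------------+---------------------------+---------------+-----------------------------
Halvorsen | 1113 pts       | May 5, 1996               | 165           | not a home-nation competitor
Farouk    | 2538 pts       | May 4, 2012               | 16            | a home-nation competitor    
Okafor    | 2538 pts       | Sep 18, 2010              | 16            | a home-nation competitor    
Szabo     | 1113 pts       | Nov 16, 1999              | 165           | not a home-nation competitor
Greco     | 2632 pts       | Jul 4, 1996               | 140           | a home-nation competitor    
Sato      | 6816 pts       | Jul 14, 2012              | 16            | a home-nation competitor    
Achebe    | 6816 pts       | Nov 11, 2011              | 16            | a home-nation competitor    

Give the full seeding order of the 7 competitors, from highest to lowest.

By the first rule: Greco, Farouk, Okafor, Sato and Achebe (each a home-nation competitor); then Szabo and Halvorsen (both not a home-nation competitor).
Among Greco, Farouk, Okafor, Sato and Achebe, by world ranking (higher first): Greco (140) before Farouk, Okafor, Sato and Achebe (16).
Among Farouk, Okafor, Sato and Achebe, by ranking points (lower first): Farouk and Okafor (2538 pts) before Sato and Achebe (6816 pts).
Among Farouk and Okafor, by date of most recent title (later first): Farouk (May 4, 2012) before Okafor (Sep 18, 2010).
Among Sato and Achebe, by date of most recent title (later first): Sato (Jul 14, 2012) before Achebe (Nov 11, 2011).
Szabo and Halvorsen both have world ranking 165, so the next rule applies.
Szabo and Halvorsen both have ranking points 1113 pts, so the next rule applies.
Among Szabo and Halvorsen, by date of most recent title (later first): Szabo (Nov 16, 1999) before Halvorsen (May 5, 1996).
Full order: Greco, Farouk, Okafor, Sato, Achebe, Szabo, Halvorsen.

Greco, Farouk, Okafor, Sato, Achebe, Szabo, Halvorsen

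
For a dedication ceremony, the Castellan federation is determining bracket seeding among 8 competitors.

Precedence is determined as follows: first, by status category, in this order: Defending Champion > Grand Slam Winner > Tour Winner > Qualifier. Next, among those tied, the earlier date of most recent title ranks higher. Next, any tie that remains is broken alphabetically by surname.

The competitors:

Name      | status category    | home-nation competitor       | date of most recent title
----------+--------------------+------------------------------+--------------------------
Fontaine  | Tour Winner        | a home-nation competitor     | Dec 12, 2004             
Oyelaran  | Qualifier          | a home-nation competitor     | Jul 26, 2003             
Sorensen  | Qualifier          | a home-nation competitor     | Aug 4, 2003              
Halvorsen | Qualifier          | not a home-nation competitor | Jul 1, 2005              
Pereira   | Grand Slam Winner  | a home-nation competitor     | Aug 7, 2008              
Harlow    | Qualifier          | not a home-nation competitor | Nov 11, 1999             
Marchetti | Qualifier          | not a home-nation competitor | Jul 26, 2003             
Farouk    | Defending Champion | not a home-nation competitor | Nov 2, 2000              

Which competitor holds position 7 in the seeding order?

By status category: Farouk (Defending Champion); then Pereira (Grand Slam Winner); then Fontaine (Tour Winner); then Harlow, Marchetti, Oyelaran, Sorensen and Halvorsen (Qualifier).
Among Harlow, Marchetti, Oyelaran, Sorensen and Halvorsen, by date of most recent title (earlier first): Harlow (Nov 11, 1999) before Marchetti and Oyelaran (Jul 26, 2003) before Sorensen (Aug 4, 2003) before Halvorsen (Jul 1, 2005).
Among Marchetti and Oyelaran, alphabetically by surname: Marchetti before Oyelaran.
Order: Farouk, Pereira, Fontaine, Harlow, Marchetti, Oyelaran, Sorensen, Halvorsen.

Sorensen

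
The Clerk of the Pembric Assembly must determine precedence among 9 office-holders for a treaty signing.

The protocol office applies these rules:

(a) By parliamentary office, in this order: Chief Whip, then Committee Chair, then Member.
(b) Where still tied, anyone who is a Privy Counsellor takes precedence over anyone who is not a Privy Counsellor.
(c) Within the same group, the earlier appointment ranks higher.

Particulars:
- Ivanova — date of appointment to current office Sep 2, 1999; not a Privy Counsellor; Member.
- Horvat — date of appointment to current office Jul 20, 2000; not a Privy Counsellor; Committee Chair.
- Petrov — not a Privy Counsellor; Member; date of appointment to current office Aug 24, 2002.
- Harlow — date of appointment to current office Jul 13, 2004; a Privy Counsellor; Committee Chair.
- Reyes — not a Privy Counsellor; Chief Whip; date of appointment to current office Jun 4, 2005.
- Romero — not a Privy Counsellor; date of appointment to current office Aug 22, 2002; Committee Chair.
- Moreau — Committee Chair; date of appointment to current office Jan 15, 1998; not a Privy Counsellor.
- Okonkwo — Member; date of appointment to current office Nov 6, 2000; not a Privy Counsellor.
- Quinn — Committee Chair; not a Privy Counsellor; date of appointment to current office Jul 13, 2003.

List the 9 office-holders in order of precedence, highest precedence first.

By parliamentary office: Reyes (Chief Whip); then Harlow, Moreau, Horvat, Romero and Quinn (Committee Chair); then Ivanova, Okonkwo and Petrov (Member).
Among Harlow, Moreau, Horvat, Romero and Quinn, a Privy Counsellor before not a Privy Counsellor: Harlow (a Privy Counsellor) before Moreau, Horvat, Romero and Quinn (not a Privy Counsellor).
Among Moreau, Horvat, Romero and Quinn, by date of appointment to current office (earlier first): Moreau (Jan 15, 1998) before Horvat (Jul 20, 2000) before Romero (Aug 22, 2002) before Quinn (Jul 13, 2003).
Ivanova, Okonkwo and Petrov are each not a Privy Counsellor, so the next rule applies.
Among Ivanova, Okonkwo and Petrov, by date of appointment to current office (earlier first): Ivanova (Sep 2, 1999) before Okonkwo (Nov 6, 2000) before Petrov (Aug 24, 2002).
Full order: Reyes, Harlow, Moreau, Horvat, Romero, Quinn, Ivanova, Okonkwo, Petrov.

Reyes, Harlow, Moreau, Horvat, Romero, Quinn, Ivanova, Okonkwo, Petrov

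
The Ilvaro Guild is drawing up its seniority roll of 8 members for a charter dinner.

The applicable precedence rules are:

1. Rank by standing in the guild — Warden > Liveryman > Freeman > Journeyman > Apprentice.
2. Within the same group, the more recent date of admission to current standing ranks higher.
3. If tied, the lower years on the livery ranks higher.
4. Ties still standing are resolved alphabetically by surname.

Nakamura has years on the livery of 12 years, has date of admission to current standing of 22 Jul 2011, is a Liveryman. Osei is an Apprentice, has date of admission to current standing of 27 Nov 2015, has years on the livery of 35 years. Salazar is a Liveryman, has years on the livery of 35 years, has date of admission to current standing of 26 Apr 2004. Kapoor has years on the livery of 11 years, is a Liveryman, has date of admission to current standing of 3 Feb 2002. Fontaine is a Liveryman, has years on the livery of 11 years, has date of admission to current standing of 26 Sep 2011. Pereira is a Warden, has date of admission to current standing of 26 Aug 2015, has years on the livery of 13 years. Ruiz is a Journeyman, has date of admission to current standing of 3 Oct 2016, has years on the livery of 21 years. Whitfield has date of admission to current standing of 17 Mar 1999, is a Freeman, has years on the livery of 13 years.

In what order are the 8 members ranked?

Pereira, Fontaine, Nakamura, Salazar, Kapoor, Whitfield, Ruiz, Osei

By standing in the guild: Pereira (Warden); then Fontaine, Nakamura, Salazar and Kapoor (Liveryman); then Whitfield (Freeman); then Ruiz (Journeyman); then Osei (Apprentice).
Among Fontaine, Nakamura, Salazar and Kapoor, by date of admission to current standing (later first): Fontaine (26 Sep 2011) before Nakamura (22 Jul 2011) before Salazar (26 Apr 2004) before Kapoor (3 Feb 2002).
Full order: Pereira, Fontaine, Nakamura, Salazar, Kapoor, Whitfield, Ruiz, Osei.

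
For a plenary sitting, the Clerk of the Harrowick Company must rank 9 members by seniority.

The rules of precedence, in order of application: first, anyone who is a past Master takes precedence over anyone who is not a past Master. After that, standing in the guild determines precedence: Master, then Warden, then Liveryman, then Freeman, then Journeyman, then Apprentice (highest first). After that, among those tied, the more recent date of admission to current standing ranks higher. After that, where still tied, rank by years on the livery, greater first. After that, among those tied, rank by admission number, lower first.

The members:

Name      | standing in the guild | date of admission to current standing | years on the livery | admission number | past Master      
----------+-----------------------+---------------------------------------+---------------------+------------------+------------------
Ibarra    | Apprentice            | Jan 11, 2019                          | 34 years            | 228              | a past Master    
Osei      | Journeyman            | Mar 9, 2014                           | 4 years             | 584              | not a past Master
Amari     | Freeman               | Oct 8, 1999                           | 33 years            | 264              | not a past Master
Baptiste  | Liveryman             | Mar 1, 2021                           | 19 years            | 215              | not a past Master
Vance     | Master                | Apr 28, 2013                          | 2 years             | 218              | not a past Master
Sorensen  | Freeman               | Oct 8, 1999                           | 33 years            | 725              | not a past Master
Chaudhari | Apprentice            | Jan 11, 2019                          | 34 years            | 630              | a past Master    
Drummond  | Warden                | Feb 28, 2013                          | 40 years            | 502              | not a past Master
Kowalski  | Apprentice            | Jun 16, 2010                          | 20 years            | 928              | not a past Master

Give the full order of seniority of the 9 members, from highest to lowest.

Ibarra, Chaudhari, Vance, Drummond, Baptiste, Amari, Sorensen, Osei, Kowalski

By the first rule: Ibarra and Chaudhari (both a past Master); then Vance, Drummond, Baptiste, Amari, Sorensen, Osei and Kowalski (each not a past Master).
Ibarra and Chaudhari are each Apprentice, so the next rule applies.
Ibarra and Chaudhari both have date of admission to current standing Jan 11, 2019, so the next rule applies.
Ibarra and Chaudhari both have years on the livery 34 years, so the next rule applies.
Among Ibarra and Chaudhari, by admission number (lower first): Ibarra (228) before Chaudhari (630).
Among Vance, Drummond, Baptiste, Amari, Sorensen, Osei and Kowalski, by standing in the guild: Vance (Master) before Drummond (Warden) before Baptiste (Liveryman) before Amari and Sorensen (Freeman) before Osei (Journeyman) before Kowalski (Apprentice).
Amari and Sorensen both have date of admission to current standing Oct 8, 1999, so the next rule applies.
Amari and Sorensen both have years on the livery 33 years, so the next rule applies.
Among Amari and Sorensen, by admission number (lower first): Amari (264) before Sorensen (725).
Full order: Ibarra, Chaudhari, Vance, Drummond, Baptiste, Amari, Sorensen, Osei, Kowalski.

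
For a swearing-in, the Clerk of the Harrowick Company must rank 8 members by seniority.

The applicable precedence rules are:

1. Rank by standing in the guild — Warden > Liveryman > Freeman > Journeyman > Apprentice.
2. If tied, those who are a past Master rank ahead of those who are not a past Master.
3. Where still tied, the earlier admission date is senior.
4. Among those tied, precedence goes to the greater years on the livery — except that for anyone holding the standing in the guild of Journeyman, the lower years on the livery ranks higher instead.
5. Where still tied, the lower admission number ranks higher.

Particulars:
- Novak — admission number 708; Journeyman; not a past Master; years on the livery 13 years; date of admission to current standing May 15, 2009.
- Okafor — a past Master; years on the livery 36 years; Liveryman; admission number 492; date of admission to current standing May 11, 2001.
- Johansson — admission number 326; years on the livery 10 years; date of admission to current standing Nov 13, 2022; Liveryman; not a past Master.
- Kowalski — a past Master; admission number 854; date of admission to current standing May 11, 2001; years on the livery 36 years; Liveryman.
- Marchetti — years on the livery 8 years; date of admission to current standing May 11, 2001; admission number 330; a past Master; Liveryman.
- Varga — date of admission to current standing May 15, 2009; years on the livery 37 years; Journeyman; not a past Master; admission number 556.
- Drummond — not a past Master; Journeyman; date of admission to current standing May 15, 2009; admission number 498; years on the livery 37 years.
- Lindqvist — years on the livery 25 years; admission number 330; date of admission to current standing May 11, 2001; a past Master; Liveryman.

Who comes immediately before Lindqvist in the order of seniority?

Kowalski

By standing in the guild: Okafor, Kowalski, Lindqvist, Marchetti and Johansson (Liveryman); then Novak, Drummond and Varga (Journeyman).
Among Okafor, Kowalski, Lindqvist, Marchetti and Johansson, a past Master before not a past Master: Okafor, Kowalski, Lindqvist and Marchetti (a past Master) before Johansson (not a past Master).
Okafor, Kowalski, Lindqvist and Marchetti all have date of admission to current standing May 11, 2001, so the next rule applies.
Among Okafor, Kowalski, Lindqvist and Marchetti, by years on the livery (higher first): Okafor and Kowalski (36 years) before Lindqvist (25 years) before Marchetti (8 years).
Among Okafor and Kowalski, by admission number (lower first): Okafor (492) before Kowalski (854).
Novak, Drummond and Varga are each not a past Master, so the next rule applies.
Novak, Drummond and Varga all have date of admission to current standing May 15, 2009, so the next rule applies.
Among Novak, Drummond and Varga, by years on the livery (lower first) (reversed rule for this group): Novak (13 years) before Drummond and Varga (37 years).
Among Drummond and Varga, by admission number (lower first): Drummond (498) before Varga (556).
Order: Okafor, Kowalski, Lindqvist, Marchetti, Johansson, Novak, Drummond, Varga.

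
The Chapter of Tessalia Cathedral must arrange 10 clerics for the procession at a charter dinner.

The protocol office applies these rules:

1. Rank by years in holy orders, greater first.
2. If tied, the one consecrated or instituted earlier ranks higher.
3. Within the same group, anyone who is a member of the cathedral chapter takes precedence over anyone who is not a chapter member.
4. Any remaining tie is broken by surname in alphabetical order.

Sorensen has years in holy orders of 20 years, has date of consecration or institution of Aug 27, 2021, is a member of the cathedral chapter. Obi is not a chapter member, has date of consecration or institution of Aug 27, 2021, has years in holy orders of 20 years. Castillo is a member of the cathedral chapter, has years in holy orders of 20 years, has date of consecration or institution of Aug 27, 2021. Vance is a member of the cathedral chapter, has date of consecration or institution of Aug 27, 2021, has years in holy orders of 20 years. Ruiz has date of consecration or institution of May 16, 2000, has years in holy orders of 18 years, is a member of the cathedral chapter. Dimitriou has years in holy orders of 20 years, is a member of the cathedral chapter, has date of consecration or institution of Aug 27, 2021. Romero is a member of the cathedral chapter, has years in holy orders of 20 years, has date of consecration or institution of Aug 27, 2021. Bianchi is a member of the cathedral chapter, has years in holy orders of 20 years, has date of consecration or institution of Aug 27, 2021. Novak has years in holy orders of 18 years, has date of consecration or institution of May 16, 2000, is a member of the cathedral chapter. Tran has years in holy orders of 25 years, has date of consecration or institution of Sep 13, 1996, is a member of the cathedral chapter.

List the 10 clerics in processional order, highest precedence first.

Tran, Bianchi, Castillo, Dimitriou, Romero, Sorensen, Vance, Obi, Novak, Ruiz

By years in holy orders (higher first): Tran (25 years); then Bianchi, Castillo, Dimitriou, Romero, Sorensen, Vance and Obi (each 20 years); then Novak and Ruiz (both 18 years).
Bianchi, Castillo, Dimitriou, Romero, Sorensen, Vance and Obi all have date of consecration or institution Aug 27, 2021, so the next rule applies.
Among Bianchi, Castillo, Dimitriou, Romero, Sorensen, Vance and Obi, a member of the cathedral chapter before not a chapter member: Bianchi, Castillo, Dimitriou, Romero, Sorensen and Vance (a member of the cathedral chapter) before Obi (not a chapter member).
Among Bianchi, Castillo, Dimitriou, Romero, Sorensen and Vance, alphabetically by surname: Bianchi before Castillo before Dimitriou before Romero before Sorensen before Vance.
Novak and Ruiz both have date of consecration or institution May 16, 2000, so the next rule applies.
Novak and Ruiz are each a member of the cathedral chapter, so the next rule applies.
Among Novak and Ruiz, alphabetically by surname: Novak before Ruiz.
Full order: Tran, Bianchi, Castillo, Dimitriou, Romero, Sorensen, Vance, Obi, Novak, Ruiz.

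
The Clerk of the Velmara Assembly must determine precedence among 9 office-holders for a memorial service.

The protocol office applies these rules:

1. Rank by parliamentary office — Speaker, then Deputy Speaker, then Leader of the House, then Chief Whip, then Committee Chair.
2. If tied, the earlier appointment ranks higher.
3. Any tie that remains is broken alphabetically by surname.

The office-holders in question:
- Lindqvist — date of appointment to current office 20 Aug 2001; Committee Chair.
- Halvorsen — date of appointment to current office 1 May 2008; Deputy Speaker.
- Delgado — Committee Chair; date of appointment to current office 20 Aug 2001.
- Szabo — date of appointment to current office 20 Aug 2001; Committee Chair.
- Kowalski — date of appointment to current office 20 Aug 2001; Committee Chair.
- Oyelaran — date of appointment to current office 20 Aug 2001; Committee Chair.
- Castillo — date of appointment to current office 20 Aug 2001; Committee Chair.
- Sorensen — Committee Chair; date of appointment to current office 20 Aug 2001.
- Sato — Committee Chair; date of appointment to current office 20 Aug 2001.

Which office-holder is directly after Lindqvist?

By parliamentary office: Halvorsen (Deputy Speaker); then Castillo, Delgado, Kowalski, Lindqvist, Oyelaran, Sato, Sorensen and Szabo (Committee Chair).
Castillo, Delgado, Kowalski, Lindqvist, Oyelaran, Sato, Sorensen and Szabo all have date of appointment to current office 20 Aug 2001, so the next rule applies.
Among Castillo, Delgado, Kowalski, Lindqvist, Oyelaran, Sato, Sorensen and Szabo, alphabetically by surname: Castillo before Delgado before Kowalski before Lindqvist before Oyelaran before Sato before Sorensen before Szabo.
Order: Halvorsen, Castillo, Delgado, Kowalski, Lindqvist, Oyelaran, Sato, Sorensen, Szabo.

Oyelaran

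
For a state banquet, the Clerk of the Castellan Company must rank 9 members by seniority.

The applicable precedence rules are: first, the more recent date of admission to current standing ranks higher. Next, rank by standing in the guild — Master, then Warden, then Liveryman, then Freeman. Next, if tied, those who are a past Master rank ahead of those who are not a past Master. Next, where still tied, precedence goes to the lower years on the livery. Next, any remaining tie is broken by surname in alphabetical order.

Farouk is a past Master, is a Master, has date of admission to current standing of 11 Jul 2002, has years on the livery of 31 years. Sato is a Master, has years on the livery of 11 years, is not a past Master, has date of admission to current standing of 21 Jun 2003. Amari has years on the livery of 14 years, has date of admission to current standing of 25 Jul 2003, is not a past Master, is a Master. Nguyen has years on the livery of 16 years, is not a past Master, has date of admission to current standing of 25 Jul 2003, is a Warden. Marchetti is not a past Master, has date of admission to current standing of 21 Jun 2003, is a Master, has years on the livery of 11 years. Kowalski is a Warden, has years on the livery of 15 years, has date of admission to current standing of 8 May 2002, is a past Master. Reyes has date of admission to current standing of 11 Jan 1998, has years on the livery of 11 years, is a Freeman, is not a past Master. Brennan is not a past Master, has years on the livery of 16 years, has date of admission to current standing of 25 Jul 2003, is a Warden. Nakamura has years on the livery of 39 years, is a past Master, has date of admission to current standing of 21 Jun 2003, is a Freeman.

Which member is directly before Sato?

Marchetti

By date of admission to current standing (later first): Amari, Brennan and Nguyen (each 25 Jul 2003); then Marchetti, Sato and Nakamura (each 21 Jun 2003); then Farouk (11 Jul 2002); then Kowalski (8 May 2002); then Reyes (11 Jan 1998).
Among Amari, Brennan and Nguyen, by standing in the guild: Amari (Master) before Brennan and Nguyen (Warden).
Brennan and Nguyen are each not a past Master, so the next rule applies.
Brennan and Nguyen both have years on the livery 16 years, so the next rule applies.
Among Brennan and Nguyen, alphabetically by surname: Brennan before Nguyen.
Among Marchetti, Sato and Nakamura, by standing in the guild: Marchetti and Sato (Master) before Nakamura (Freeman).
Marchetti and Sato are each not a past Master, so the next rule applies.
Marchetti and Sato both have years on the livery 11 years, so the next rule applies.
Among Marchetti and Sato, alphabetically by surname: Marchetti before Sato.
Order: Amari, Brennan, Nguyen, Marchetti, Sato, Nakamura, Farouk, Kowalski, Reyes.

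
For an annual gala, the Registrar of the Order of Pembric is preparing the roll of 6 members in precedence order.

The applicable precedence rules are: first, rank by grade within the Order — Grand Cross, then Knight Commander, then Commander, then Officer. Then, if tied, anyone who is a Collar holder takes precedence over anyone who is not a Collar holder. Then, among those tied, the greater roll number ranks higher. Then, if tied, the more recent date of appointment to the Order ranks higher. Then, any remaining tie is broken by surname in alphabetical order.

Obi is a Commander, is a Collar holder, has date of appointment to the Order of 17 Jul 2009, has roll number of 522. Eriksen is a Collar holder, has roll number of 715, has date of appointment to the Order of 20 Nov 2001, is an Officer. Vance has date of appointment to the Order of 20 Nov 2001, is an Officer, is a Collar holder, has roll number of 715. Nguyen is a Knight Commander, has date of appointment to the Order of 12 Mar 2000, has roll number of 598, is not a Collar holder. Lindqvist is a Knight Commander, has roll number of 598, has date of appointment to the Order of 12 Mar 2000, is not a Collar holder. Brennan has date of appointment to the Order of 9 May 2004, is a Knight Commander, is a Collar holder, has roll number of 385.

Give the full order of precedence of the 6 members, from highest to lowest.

Brennan, Lindqvist, Nguyen, Obi, Eriksen, Vance

By grade within the Order: Brennan, Lindqvist and Nguyen (Knight Commander); then Obi (Commander); then Eriksen and Vance (Officer).
Among Brennan, Lindqvist and Nguyen, a Collar holder before not a Collar holder: Brennan (a Collar holder) before Lindqvist and Nguyen (not a Collar holder).
Lindqvist and Nguyen both have roll number 598, so the next rule applies.
Lindqvist and Nguyen both have date of appointment to the Order 12 Mar 2000, so the next rule applies.
Among Lindqvist and Nguyen, alphabetically by surname: Lindqvist before Nguyen.
Eriksen and Vance are each a Collar holder, so the next rule applies.
Eriksen and Vance both have roll number 715, so the next rule applies.
Eriksen and Vance both have date of appointment to the Order 20 Nov 2001, so the next rule applies.
Among Eriksen and Vance, alphabetically by surname: Eriksen before Vance.
Full order: Brennan, Lindqvist, Nguyen, Obi, Eriksen, Vance.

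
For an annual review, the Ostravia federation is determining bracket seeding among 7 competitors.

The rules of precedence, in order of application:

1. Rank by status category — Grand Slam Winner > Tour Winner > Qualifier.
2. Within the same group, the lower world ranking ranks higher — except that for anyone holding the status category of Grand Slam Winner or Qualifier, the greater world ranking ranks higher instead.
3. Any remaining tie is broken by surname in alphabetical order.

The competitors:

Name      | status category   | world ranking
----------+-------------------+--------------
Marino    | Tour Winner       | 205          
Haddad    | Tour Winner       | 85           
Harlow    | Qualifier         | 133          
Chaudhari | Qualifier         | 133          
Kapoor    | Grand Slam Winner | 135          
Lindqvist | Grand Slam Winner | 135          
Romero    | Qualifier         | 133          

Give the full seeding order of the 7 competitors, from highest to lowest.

Kapoor, Lindqvist, Haddad, Marino, Chaudhari, Harlow, Romero

By status category: Kapoor and Lindqvist (Grand Slam Winner); then Haddad and Marino (Tour Winner); then Chaudhari, Harlow and Romero (Qualifier).
Kapoor and Lindqvist both have world ranking 135, so the next rule applies.
Among Kapoor and Lindqvist, alphabetically by surname: Kapoor before Lindqvist.
Among Haddad and Marino, by world ranking (lower first): Haddad (85) before Marino (205).
Chaudhari, Harlow and Romero all have world ranking 133, so the next rule applies.
Among Chaudhari, Harlow and Romero, alphabetically by surname: Chaudhari before Harlow before Romero.
Full order: Kapoor, Lindqvist, Haddad, Marino, Chaudhari, Harlow, Romero.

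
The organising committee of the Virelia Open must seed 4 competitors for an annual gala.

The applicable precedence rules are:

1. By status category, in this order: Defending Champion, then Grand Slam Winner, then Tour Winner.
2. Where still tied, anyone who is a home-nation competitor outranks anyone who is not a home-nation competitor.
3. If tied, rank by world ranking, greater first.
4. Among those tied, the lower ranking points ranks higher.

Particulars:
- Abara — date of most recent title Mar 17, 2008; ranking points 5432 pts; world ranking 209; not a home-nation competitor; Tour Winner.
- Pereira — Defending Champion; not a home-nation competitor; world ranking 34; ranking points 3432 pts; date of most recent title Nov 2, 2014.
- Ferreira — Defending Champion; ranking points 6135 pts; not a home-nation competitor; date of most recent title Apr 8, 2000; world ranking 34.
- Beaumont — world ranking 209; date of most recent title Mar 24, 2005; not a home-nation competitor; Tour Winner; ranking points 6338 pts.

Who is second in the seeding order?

By status category: Pereira and Ferreira (Defending Champion); then Abara and Beaumont (Tour Winner).
Pereira and Ferreira are each not a home-nation competitor, so the next rule applies.
Pereira and Ferreira both have world ranking 34, so the next rule applies.
Among Pereira and Ferreira, by ranking points (lower first): Pereira (3432 pts) before Ferreira (6135 pts).
Abara and Beaumont are each not a home-nation competitor, so the next rule applies.
Abara and Beaumont both have world ranking 209, so the next rule applies.
Among Abara and Beaumont, by ranking points (lower first): Abara (5432 pts) before Beaumont (6338 pts).
Order: Pereira, Ferreira, Abara, Beaumont.

Ferreira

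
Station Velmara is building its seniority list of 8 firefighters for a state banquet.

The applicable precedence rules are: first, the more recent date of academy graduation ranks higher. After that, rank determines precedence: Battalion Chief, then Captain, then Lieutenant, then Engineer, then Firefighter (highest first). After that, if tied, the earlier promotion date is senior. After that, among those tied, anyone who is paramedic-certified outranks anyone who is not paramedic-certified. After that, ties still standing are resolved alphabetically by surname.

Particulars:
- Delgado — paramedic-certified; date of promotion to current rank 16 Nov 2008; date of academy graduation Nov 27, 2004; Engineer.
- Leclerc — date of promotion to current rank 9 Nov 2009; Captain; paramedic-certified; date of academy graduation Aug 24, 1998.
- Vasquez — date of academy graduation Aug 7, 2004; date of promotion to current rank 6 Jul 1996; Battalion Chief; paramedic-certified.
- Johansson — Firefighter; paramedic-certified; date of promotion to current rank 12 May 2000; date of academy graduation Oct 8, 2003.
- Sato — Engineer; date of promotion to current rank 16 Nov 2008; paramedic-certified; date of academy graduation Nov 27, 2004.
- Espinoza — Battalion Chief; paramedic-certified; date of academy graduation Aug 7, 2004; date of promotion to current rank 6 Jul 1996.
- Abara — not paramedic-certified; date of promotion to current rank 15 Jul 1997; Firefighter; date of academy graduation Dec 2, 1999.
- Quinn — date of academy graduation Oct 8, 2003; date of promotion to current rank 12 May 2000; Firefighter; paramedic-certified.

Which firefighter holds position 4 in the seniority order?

By date of academy graduation (later first): Delgado and Sato (both Nov 27, 2004); then Espinoza and Vasquez (both Aug 7, 2004); then Johansson and Quinn (both Oct 8, 2003); then Abara (Dec 2, 1999); then Leclerc (Aug 24, 1998).
Delgado and Sato are each Engineer, so the next rule applies.
Delgado and Sato both have date of promotion to current rank 16 Nov 2008, so the next rule applies.
Delgado and Sato are each paramedic-certified, so the next rule applies.
Among Delgado and Sato, alphabetically by surname: Delgado before Sato.
Espinoza and Vasquez are each Battalion Chief, so the next rule applies.
Espinoza and Vasquez both have date of promotion to current rank 6 Jul 1996, so the next rule applies.
Espinoza and Vasquez are each paramedic-certified, so the next rule applies.
Among Espinoza and Vasquez, alphabetically by surname: Espinoza before Vasquez.
Johansson and Quinn are each Firefighter, so the next rule applies.
Johansson and Quinn both have date of promotion to current rank 12 May 2000, so the next rule applies.
Johansson and Quinn are each paramedic-certified, so the next rule applies.
Among Johansson and Quinn, alphabetically by surname: Johansson before Quinn.
Order: Delgado, Sato, Espinoza, Vasquez, Johansson, Quinn, Abara, Leclerc.

Vasquez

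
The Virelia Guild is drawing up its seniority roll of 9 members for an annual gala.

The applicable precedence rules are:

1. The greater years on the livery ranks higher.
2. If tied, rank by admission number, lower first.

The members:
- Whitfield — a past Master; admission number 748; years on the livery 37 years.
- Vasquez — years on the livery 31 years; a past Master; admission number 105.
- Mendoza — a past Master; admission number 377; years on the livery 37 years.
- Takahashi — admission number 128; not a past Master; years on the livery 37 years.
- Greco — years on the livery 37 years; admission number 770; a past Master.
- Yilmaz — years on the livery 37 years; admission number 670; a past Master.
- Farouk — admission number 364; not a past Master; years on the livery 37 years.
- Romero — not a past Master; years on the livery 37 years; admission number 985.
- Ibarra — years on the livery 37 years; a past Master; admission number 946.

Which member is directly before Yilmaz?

By years on the livery (higher first): Takahashi, Farouk, Mendoza, Yilmaz, Whitfield, Greco, Ibarra and Romero (each 37 years); then Vasquez (31 years).
Among Takahashi, Farouk, Mendoza, Yilmaz, Whitfield, Greco, Ibarra and Romero, by admission number (lower first): Takahashi (128) before Farouk (364) before Mendoza (377) before Yilmaz (670) before Whitfield (748) before Greco (770) before Ibarra (946) before Romero (985).
Order: Takahashi, Farouk, Mendoza, Yilmaz, Whitfield, Greco, Ibarra, Romero, Vasquez.

Mendoza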